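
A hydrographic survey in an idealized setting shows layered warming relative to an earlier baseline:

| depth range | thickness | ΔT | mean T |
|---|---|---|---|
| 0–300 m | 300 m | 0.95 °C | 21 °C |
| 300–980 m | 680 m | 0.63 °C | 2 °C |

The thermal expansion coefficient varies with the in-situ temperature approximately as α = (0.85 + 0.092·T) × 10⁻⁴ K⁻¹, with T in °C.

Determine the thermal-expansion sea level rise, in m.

Layer 1: α = (0.85 + 0.092×21)×10⁻⁴ = 2.782×10⁻⁴ K⁻¹
Layer 2: α = (0.85 + 0.092×2)×10⁻⁴ = 1.034×10⁻⁴ K⁻¹
2.782×10⁻⁴ × 300 × 0.95 = 0.079287 m
680 × 1.034×10⁻⁴ × 0.63 = 0.04429656 m
Δh = 0.079287 + 0.04429656 = 0.12358356 m ≈ 0.12 m

0.12 m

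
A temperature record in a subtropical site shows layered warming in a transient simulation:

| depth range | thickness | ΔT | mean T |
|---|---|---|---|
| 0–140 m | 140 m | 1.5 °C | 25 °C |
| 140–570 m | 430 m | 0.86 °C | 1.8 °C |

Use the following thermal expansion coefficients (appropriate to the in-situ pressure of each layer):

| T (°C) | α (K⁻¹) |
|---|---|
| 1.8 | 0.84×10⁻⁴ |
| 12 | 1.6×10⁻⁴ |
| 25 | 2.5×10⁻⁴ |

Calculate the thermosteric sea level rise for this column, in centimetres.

Layer 1 at 25 °C → α = 2.5×10⁻⁴ K⁻¹
Layer 2 at 1.8 °C → α = 0.84×10⁻⁴ K⁻¹
1.5 × 2.5×10⁻⁴ × 140 = 0.05250 m
Layer 2: 0.86 × 0.84×10⁻⁴ × 430 = 0.0310632 m
Δh = 0.05250 + 0.0310632 = 0.0835632 m

8.36 cm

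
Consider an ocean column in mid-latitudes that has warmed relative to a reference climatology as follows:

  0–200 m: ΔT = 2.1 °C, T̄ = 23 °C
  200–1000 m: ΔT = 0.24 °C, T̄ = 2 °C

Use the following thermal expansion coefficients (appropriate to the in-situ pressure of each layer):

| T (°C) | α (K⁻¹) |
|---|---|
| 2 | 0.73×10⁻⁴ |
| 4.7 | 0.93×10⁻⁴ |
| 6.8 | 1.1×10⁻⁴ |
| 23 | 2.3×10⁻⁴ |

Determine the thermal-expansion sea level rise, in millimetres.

about 111 mm

Layer 1 at 23 °C → α = 2.3×10⁻⁴ K⁻¹
Layer 2 at 2 °C → α = 0.73×10⁻⁴ K⁻¹
2.1 × 2.3×10⁻⁴ × 200 = 0.09660 m
0.73×10⁻⁴ × 0.24 × 800 = 0.014016 m
Δh = 0.09660 + 0.014016 = 0.110616 m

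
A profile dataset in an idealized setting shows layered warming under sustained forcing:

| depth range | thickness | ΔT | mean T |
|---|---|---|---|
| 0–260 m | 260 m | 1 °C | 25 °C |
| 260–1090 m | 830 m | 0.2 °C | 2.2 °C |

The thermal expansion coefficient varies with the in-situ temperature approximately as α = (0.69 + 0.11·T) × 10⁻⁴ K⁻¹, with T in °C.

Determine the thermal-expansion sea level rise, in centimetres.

Layer 1: α = (0.69 + 0.11×25)×10⁻⁴ = 3.44×10⁻⁴ K⁻¹
Layer 2: α = (0.69 + 0.11×2.2)×10⁻⁴ = 0.932×10⁻⁴ K⁻¹
260 × 3.44×10⁻⁴ × 1 = 0.08944 m
260–1090 m: 0.932×10⁻⁴ × 0.2 × 830 = 0.0154712 m
Δh = 0.08944 + 0.0154712 = 0.1049112 m

10.5 cm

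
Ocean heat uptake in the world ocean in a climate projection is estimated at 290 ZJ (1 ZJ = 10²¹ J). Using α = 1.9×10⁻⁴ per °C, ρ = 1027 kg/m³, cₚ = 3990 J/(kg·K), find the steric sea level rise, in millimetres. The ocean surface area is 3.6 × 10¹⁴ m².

Per unit area: Q = 290×10²¹ / (3.6×10¹⁴) ≈ 8.056×10⁸ J/m²
Δh = αQ/(ρcₚ) = 1.9×10⁻⁴ × 8.056×10⁸ / (1027 × 3990) ≈ 0.037353 m

37 mm of thermosteric rise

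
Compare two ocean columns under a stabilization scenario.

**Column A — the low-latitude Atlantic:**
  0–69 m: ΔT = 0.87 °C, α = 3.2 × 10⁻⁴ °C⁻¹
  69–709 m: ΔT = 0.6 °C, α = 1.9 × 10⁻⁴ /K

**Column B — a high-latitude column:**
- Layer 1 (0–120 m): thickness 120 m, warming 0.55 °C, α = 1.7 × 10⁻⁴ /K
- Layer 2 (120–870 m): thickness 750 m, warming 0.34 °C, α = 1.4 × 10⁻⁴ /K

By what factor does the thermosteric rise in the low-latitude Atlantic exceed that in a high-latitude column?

≈ 2.0×

A 0.87 × 3.2×10⁻⁴ × 69 = 0.0192096 m
A 69–709 m: 1.9×10⁻⁴ × 0.6 × 640 = 0.07296 m
A total: 0.0921696 m
B 0–120 m: 0.55 × 120 × 1.7×10⁻⁴ = 0.01122 m
B Layer 2: 0.34 × 750 × 1.4×10⁻⁴ = 0.03570 m
B total: 0.04692 m
Ratio: 0.0921696 / 0.04692 ≈ 1.964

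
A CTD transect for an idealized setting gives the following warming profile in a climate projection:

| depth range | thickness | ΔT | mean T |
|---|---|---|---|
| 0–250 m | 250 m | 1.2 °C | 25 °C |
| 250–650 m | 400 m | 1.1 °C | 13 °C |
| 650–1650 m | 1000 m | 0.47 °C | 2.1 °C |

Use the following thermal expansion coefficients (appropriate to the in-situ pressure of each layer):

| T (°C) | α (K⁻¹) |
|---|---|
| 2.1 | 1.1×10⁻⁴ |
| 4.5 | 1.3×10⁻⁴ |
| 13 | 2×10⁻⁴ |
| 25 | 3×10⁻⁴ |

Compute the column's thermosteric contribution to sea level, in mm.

Layer 1 at 25 °C → α = 3×10⁻⁴ K⁻¹
Layer 2 at 13 °C → α = 2×10⁻⁴ K⁻¹
Layer 3 at 2.1 °C → α = 1.1×10⁻⁴ K⁻¹
0–250 m: 1.2 × 3×10⁻⁴ × 250 = 0.09000 m
250–650 m: 400 × 1.1 × 2×10⁻⁴ = 0.08800 m
650–1650 m: 1.1×10⁻⁴ × 1000 × 0.47 = 0.05170 m
Δh = 0.09000 + 0.08800 + 0.05170 = 0.22970 m

230 mm of thermosteric rise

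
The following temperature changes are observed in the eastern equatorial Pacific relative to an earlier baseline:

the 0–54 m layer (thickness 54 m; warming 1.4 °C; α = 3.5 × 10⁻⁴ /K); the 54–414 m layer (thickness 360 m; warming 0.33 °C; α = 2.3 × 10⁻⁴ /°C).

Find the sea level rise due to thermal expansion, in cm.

0–54 m: 54 × 1.4 × 3.5×10⁻⁴ = 0.02646 m
2.3×10⁻⁴ × 360 × 0.33 = 0.027324 m
Δh = 0.02646 + 0.027324 = 0.053784 m

about 5.4 cm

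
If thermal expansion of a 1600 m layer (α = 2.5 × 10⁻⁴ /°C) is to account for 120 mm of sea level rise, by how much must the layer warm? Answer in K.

0.300 K

ΔT = Δh/(αH) = 0.12 / (2.5×10⁻⁴ × 1600) = 0.3000 K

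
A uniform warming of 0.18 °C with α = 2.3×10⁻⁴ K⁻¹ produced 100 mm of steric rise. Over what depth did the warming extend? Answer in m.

H = Δh/(αΔT) = 0.1 / (2.3×10⁻⁴ × 0.18) ≈ 2415 m

H ≈ 2420 m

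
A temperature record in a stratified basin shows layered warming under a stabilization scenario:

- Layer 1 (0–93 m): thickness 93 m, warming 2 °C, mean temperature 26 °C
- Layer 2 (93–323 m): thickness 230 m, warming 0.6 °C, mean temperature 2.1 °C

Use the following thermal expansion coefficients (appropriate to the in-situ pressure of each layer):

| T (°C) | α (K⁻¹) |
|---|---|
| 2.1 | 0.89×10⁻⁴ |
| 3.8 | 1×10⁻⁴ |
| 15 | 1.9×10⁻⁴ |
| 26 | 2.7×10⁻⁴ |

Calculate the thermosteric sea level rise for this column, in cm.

about 6.25 cm

Layer 1 at 26 °C → α = 2.7×10⁻⁴ K⁻¹
Layer 2 at 2.1 °C → α = 0.89×10⁻⁴ K⁻¹
0–93 m: 2 × 2.7×10⁻⁴ × 93 = 0.05022 m
93–323 m: 0.6 × 0.89×10⁻⁴ × 230 = 0.012282 m
Δh = 0.05022 + 0.012282 = 0.062502 m ≈ 6.25 cm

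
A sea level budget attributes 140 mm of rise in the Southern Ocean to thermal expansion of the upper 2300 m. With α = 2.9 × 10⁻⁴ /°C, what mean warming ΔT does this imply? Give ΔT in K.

ΔT = Δh/(αH) = 0.14 / (2.9×10⁻⁴ × 2300) ≈ 0.2099 K

ΔT ≈ 0.210 K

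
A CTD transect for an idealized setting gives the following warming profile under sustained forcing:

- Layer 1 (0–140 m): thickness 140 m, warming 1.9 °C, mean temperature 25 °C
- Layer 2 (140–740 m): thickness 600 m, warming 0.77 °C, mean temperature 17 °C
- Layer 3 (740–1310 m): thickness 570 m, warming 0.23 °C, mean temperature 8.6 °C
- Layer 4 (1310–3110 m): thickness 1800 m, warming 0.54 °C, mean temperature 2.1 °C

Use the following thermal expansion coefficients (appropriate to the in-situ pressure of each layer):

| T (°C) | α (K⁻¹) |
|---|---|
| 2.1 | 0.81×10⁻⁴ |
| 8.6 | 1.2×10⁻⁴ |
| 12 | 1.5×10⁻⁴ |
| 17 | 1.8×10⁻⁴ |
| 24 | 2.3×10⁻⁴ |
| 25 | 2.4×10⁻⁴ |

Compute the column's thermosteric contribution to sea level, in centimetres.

Layer 1 at 25 °C → α = 2.4×10⁻⁴ K⁻¹
Layer 2 at 17 °C → α = 1.8×10⁻⁴ K⁻¹
Layer 3 at 8.6 °C → α = 1.2×10⁻⁴ K⁻¹
Layer 4 at 2.1 °C → α = 0.81×10⁻⁴ K⁻¹
0–140 m: 140 × 1.9 × 2.4×10⁻⁴ = 0.06384 m
140–740 m: 0.77 × 1.8×10⁻⁴ × 600 = 0.08316 m
1.2×10⁻⁴ × 570 × 0.23 = 0.015732 m
Layer 4: 0.81×10⁻⁴ × 0.54 × 1800 = 0.078732 m
Δh = 0.06384 + 0.08316 + 0.015732 + 0.078732 = 0.241464 m

about 24.1 cm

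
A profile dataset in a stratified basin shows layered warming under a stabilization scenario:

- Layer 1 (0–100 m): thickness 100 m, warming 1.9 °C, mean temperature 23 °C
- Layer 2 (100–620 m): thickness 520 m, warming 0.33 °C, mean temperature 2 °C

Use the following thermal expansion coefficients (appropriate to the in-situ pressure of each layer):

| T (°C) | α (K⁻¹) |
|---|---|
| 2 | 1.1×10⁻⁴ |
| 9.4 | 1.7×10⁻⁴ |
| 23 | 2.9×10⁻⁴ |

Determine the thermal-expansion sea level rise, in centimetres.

Layer 1 at 23 °C → α = 2.9×10⁻⁴ K⁻¹
Layer 2 at 2 °C → α = 1.1×10⁻⁴ K⁻¹
100 × 2.9×10⁻⁴ × 1.9 = 0.05510 m
0.33 × 520 × 1.1×10⁻⁴ = 0.018876 m
Δh = 0.05510 + 0.018876 = 0.073976 m ≈ 7.40 cm

7.40 cm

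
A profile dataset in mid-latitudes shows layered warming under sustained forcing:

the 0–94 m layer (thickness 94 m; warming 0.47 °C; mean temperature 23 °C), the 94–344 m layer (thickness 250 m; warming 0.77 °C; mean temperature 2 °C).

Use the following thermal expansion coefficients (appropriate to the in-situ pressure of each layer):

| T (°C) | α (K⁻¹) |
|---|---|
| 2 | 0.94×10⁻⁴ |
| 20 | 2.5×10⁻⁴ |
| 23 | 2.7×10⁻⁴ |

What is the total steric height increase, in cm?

Layer 1 at 23 °C → α = 2.7×10⁻⁴ K⁻¹
Layer 2 at 2 °C → α = 0.94×10⁻⁴ K⁻¹
Layer 1: 2.7×10⁻⁴ × 0.47 × 94 = 0.0119286 m
94–344 m: 0.94×10⁻⁴ × 0.77 × 250 = 0.018095 m
Δh = 0.0119286 + 0.018095 = 0.0300236 m

Δh = 3.00 cm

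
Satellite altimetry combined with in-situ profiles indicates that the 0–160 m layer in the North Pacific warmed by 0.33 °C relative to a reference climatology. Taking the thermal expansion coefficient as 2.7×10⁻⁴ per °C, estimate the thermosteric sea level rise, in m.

0.014 m of thermosteric rise

Δh = αΔT·H = 2.7×10⁻⁴ × 0.33 × 160 = 0.014256 m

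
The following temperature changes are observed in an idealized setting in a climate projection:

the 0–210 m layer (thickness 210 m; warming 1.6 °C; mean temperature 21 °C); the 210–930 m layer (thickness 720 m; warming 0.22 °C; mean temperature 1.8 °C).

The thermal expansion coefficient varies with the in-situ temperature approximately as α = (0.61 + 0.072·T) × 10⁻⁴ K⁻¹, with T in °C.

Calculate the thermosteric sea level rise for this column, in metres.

Layer 1: α = (0.61 + 0.072×21)×10⁻⁴ = 2.122×10⁻⁴ K⁻¹
Layer 2: α = (0.61 + 0.072×1.8)×10⁻⁴ = 0.7396×10⁻⁴ K⁻¹
Layer 1: 2.122×10⁻⁴ × 210 × 1.6 = 0.0712992 m
Layer 2: 0.22 × 720 × 0.7396×10⁻⁴ = 0.011715264 m
Δh = 0.0712992 + 0.011715264 = 0.083014464 m

Δh ≈ 0.0830 m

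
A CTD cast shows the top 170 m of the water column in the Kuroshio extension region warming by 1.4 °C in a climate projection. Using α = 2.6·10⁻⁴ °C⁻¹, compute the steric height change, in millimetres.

Δh = 61.9 mm

Δh = αΔT·H = 2.6×10⁻⁴ × 1.4 × 170 = 0.06188 m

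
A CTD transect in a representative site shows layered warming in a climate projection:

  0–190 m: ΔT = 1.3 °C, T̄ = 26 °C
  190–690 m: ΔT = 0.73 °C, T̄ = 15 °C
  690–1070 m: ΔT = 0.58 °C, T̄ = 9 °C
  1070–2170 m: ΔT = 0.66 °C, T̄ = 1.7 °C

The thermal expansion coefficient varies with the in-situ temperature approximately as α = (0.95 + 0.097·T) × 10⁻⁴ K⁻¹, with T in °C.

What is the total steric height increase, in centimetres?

29.5 cm

Layer 1: α = (0.95 + 0.097×26)×10⁻⁴ = 3.472×10⁻⁴ K⁻¹
Layer 2: α = (0.95 + 0.097×15)×10⁻⁴ = 2.405×10⁻⁴ K⁻¹
Layer 3: α = (0.95 + 0.097×9)×10⁻⁴ = 1.823×10⁻⁴ K⁻¹
Layer 4: α = (0.95 + 0.097×1.7)×10⁻⁴ = 1.1149×10⁻⁴ K⁻¹
190 × 1.3 × 3.472×10⁻⁴ = 0.0857584 m
Layer 2: 2.405×10⁻⁴ × 500 × 0.73 = 0.0877825 m
380 × 0.58 × 1.823×10⁻⁴ = 0.04017892 m
1100 × 1.1149×10⁻⁴ × 0.66 = 0.08094174 m
Δh = 0.0857584 + 0.0877825 + 0.04017892 + 0.08094174 = 0.29466156 m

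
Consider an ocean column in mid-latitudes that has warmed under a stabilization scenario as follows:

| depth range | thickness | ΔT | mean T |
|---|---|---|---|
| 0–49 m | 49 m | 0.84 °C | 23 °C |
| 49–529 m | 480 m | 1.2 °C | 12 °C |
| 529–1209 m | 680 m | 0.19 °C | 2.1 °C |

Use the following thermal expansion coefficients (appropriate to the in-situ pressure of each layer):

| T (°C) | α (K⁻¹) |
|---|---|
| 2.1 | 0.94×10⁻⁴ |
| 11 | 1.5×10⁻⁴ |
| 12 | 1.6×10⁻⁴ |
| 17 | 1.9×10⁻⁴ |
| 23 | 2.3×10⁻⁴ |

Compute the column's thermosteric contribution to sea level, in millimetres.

114 mm of thermosteric rise

Layer 1 at 23 °C → α = 2.3×10⁻⁴ K⁻¹
Layer 2 at 12 °C → α = 1.6×10⁻⁴ K⁻¹
Layer 3 at 2.1 °C → α = 0.94×10⁻⁴ K⁻¹
49 × 0.84 × 2.3×10⁻⁴ = 0.0094668 m
49–529 m: 1.2 × 1.6×10⁻⁴ × 480 = 0.09216 m
Layer 3: 0.94×10⁻⁴ × 680 × 0.19 = 0.0121448 m
Δh = 0.0094668 + 0.09216 + 0.0121448 = 0.1137716 m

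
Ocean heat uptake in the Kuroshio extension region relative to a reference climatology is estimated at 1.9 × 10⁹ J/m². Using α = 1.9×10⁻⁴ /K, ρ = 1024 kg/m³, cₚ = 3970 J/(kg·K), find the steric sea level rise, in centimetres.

Δh = 8.88 cm

Δh = αQ/(ρcₚ) = 1.9×10⁻⁴ × 1.9×10⁹ / (1024 × 3970) ≈ 0.088801 m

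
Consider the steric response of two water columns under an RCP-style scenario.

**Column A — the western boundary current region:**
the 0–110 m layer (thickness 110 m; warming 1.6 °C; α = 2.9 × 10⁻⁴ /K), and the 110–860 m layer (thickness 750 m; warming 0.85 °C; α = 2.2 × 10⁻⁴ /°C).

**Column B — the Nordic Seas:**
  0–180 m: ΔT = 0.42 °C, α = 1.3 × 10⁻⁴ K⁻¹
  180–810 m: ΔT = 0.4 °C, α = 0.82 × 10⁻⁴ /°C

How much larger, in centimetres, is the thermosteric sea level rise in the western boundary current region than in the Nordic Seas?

A 0–110 m: 1.6 × 110 × 2.9×10⁻⁴ = 0.05104 m
A 2.2×10⁻⁴ × 750 × 0.85 = 0.14025 m
A total: 0.19129 m
B Layer 1: 0.42 × 180 × 1.3×10⁻⁴ = 0.009828 m
B 180–810 m: 630 × 0.4 × 0.82×10⁻⁴ = 0.020664 m
B total: 0.030492 m
Difference: 0.19129 − 0.030492 = 0.160798 m

16.1 cm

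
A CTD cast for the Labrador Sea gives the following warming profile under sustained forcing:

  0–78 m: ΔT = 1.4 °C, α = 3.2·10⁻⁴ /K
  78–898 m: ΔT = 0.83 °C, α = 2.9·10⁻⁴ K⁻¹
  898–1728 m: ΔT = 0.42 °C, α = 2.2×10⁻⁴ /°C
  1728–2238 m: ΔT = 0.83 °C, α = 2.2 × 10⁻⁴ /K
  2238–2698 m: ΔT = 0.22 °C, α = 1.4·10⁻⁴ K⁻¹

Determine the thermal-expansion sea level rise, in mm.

Layer 1: 3.2×10⁻⁴ × 1.4 × 78 = 0.034944 m
820 × 0.83 × 2.9×10⁻⁴ = 0.197374 m
830 × 2.2×10⁻⁴ × 0.42 = 0.076692 m
510 × 0.83 × 2.2×10⁻⁴ = 0.093126 m
Layer 5: 1.4×10⁻⁴ × 460 × 0.22 = 0.014168 m
Δh = 0.034944 + 0.197374 + 0.076692 + 0.093126 + 0.014168 = 0.416304 m

Δh ≈ 420 mm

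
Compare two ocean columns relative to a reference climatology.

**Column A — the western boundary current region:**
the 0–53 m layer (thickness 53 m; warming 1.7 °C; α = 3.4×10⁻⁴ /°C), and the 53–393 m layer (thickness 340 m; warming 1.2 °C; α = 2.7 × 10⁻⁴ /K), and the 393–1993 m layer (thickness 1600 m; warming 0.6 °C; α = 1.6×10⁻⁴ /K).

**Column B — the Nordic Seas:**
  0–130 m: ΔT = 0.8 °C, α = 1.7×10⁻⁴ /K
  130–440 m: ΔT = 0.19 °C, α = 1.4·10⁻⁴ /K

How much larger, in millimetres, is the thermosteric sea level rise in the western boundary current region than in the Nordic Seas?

Δh_A − Δh_B ≈ 270 mm

A 3.4×10⁻⁴ × 1.7 × 53 = 0.030634 m
A 53–393 m: 1.2 × 2.7×10⁻⁴ × 340 = 0.11016 m
A Layer 3: 1600 × 1.6×10⁻⁴ × 0.6 = 0.15360 m
A total: 0.294394 m
B 0.8 × 1.7×10⁻⁴ × 130 = 0.01768 m
B 130–440 m: 310 × 1.4×10⁻⁴ × 0.19 = 0.008246 m
B total: 0.025926 m
Difference: 0.294394 − 0.025926 = 0.268468 m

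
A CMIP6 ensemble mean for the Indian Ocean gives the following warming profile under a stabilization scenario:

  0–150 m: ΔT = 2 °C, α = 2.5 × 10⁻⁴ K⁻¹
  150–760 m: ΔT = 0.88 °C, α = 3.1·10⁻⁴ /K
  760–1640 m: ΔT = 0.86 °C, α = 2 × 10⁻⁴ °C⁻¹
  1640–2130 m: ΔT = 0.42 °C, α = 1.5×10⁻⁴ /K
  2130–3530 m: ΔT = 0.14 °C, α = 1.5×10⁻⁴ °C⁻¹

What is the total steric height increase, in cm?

about 45.3 cm

0–150 m: 2.5×10⁻⁴ × 150 × 2 = 0.07500 m
3.1×10⁻⁴ × 0.88 × 610 = 0.166408 m
0.86 × 880 × 2×10⁻⁴ = 0.15136 m
Layer 4: 490 × 1.5×10⁻⁴ × 0.42 = 0.03087 m
0.14 × 1400 × 1.5×10⁻⁴ = 0.02940 m
Δh = 0.07500 + 0.166408 + 0.15136 + 0.03087 + 0.02940 = 0.453038 m ≈ 45.3 cm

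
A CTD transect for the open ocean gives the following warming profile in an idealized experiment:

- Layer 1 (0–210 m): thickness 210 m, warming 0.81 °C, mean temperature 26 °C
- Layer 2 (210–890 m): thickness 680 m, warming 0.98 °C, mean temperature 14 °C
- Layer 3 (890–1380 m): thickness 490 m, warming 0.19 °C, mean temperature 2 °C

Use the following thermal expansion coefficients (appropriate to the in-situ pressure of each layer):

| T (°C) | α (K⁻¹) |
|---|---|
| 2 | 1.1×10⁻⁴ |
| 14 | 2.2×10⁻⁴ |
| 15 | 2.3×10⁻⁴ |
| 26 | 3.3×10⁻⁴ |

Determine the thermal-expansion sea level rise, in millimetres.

Δh = 213 mm

Layer 1 at 26 °C → α = 3.3×10⁻⁴ K⁻¹
Layer 2 at 14 °C → α = 2.2×10⁻⁴ K⁻¹
Layer 3 at 2 °C → α = 1.1×10⁻⁴ K⁻¹
Layer 1: 3.3×10⁻⁴ × 210 × 0.81 = 0.056133 m
Layer 2: 680 × 0.98 × 2.2×10⁻⁴ = 0.146608 m
890–1380 m: 1.1×10⁻⁴ × 0.19 × 490 = 0.010241 m
Δh = 0.056133 + 0.146608 + 0.010241 = 0.212982 m ≈ 213 mm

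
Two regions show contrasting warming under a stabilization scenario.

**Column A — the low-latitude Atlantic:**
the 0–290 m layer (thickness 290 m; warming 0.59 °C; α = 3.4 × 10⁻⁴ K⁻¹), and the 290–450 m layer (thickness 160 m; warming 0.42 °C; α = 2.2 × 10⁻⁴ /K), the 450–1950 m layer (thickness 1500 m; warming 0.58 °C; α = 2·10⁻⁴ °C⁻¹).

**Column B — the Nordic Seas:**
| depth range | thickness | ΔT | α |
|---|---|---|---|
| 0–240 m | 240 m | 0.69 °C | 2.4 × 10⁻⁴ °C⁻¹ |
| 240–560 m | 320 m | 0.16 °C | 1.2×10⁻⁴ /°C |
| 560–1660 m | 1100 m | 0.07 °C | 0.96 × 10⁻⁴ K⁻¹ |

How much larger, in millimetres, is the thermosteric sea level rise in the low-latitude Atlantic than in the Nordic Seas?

194 mm

A 0–290 m: 290 × 0.59 × 3.4×10⁻⁴ = 0.058174 m
A 160 × 0.42 × 2.2×10⁻⁴ = 0.014784 m
A 0.58 × 1500 × 2×10⁻⁴ = 0.17400 m
A total: 0.246958 m
B 240 × 2.4×10⁻⁴ × 0.69 = 0.039744 m
B 240–560 m: 0.16 × 320 × 1.2×10⁻⁴ = 0.006144 m
B 1100 × 0.96×10⁻⁴ × 0.07 = 0.007392 m
B total: 0.05328 m
Difference: 0.246958 − 0.05328 = 0.193678 m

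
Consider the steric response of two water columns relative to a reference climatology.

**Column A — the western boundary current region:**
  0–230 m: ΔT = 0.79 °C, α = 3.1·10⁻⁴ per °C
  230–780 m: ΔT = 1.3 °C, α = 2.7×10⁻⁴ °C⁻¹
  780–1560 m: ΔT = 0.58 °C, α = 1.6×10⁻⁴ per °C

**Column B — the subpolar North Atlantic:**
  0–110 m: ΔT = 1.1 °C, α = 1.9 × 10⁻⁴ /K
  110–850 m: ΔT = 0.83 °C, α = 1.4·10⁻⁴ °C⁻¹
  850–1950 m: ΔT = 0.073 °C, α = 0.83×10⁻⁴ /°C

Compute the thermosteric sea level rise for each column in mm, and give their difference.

Δh_A ≈ 322 mm, Δh_B ≈ 116 mm; difference ≈ 206 mm

A Layer 1: 230 × 3.1×10⁻⁴ × 0.79 = 0.056327 m
A 230–780 m: 1.3 × 2.7×10⁻⁴ × 550 = 0.19305 m
A 780–1560 m: 1.6×10⁻⁴ × 780 × 0.58 = 0.072384 m
A total: 0.321761 m
B 1.1 × 1.9×10⁻⁴ × 110 = 0.02299 m
B 1.4×10⁻⁴ × 740 × 0.83 = 0.085988 m
B Layer 3: 1100 × 0.83×10⁻⁴ × 0.073 = 0.0066649 m
B total: 0.1156429 m
Difference: 0.321761 − 0.1156429 = 0.2061181 m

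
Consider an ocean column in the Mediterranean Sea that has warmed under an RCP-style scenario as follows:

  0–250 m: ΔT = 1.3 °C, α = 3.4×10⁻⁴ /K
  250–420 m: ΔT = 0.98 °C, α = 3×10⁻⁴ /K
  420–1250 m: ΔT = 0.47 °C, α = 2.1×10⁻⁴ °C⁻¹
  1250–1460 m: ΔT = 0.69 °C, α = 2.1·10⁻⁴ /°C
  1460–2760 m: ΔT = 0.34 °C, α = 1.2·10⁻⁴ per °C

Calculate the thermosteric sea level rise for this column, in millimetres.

Δh = 326 mm

Layer 1: 3.4×10⁻⁴ × 1.3 × 250 = 0.11050 m
170 × 3×10⁻⁴ × 0.98 = 0.04998 m
Layer 3: 0.47 × 830 × 2.1×10⁻⁴ = 0.081921 m
Layer 4: 0.69 × 2.1×10⁻⁴ × 210 = 0.030429 m
Layer 5: 1.2×10⁻⁴ × 1300 × 0.34 = 0.05304 m
Δh = 0.11050 + 0.04998 + 0.081921 + 0.030429 + 0.05304 = 0.32587 m ≈ 326 mm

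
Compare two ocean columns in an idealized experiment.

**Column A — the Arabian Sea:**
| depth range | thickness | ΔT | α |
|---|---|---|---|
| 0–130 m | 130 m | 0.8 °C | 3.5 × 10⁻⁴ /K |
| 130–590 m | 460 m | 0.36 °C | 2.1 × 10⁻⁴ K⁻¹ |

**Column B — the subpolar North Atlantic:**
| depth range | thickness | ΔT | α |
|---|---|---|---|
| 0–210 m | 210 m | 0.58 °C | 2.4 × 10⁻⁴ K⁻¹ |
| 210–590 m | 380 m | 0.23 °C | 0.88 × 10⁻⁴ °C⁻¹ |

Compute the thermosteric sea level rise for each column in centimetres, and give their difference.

A 0–130 m: 130 × 3.5×10⁻⁴ × 0.8 = 0.03640 m
A 2.1×10⁻⁴ × 460 × 0.36 = 0.034776 m
A total: 0.071176 m
B Layer 1: 0.58 × 2.4×10⁻⁴ × 210 = 0.029232 m
B 210–590 m: 380 × 0.88×10⁻⁴ × 0.23 = 0.0076912 m
B total: 0.0369232 m
Difference: 0.071176 − 0.0369232 = 0.0342528 m

A: 7.12 cm; B: 3.69 cm; difference 3.43 cm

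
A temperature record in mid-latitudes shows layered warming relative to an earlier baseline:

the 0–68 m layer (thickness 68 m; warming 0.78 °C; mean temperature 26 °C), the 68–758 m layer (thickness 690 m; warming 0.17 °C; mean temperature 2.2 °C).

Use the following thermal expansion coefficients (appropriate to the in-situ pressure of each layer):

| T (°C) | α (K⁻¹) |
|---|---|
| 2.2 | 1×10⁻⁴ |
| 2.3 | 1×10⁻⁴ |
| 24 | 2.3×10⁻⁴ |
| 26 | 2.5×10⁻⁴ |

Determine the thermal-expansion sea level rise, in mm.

Layer 1 at 26 °C → α = 2.5×10⁻⁴ K⁻¹
Layer 2 at 2.2 °C → α = 1×10⁻⁴ K⁻¹
0–68 m: 68 × 2.5×10⁻⁴ × 0.78 = 0.01326 m
Layer 2: 1×10⁻⁴ × 0.17 × 690 = 0.01173 m
Δh = 0.01326 + 0.01173 = 0.02499 m

25.0 mm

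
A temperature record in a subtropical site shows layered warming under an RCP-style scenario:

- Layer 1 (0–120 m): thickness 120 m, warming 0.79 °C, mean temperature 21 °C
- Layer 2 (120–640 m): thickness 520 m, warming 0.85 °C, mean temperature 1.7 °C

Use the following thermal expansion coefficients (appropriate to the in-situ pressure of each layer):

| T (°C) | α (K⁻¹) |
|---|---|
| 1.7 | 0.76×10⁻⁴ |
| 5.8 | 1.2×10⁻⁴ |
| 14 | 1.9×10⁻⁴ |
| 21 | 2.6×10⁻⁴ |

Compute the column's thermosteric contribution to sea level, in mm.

about 58.2 mm

Layer 1 at 21 °C → α = 2.6×10⁻⁴ K⁻¹
Layer 2 at 1.7 °C → α = 0.76×10⁻⁴ K⁻¹
Layer 1: 2.6×10⁻⁴ × 0.79 × 120 = 0.024648 m
0.85 × 0.76×10⁻⁴ × 520 = 0.033592 m
Δh = 0.024648 + 0.033592 = 0.05824 m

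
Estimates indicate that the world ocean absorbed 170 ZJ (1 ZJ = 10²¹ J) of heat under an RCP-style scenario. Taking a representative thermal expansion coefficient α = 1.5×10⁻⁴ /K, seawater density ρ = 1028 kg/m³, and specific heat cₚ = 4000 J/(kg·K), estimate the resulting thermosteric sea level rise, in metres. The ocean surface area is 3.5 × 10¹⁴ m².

about 0.0177 m

Per unit area: Q = 170×10²¹ / (3.5×10¹⁴) ≈ 4.857×10⁸ J/m²
Δh = αQ/(ρcₚ) = 1.5×10⁻⁴ × 4.857×10⁸ / (1028 × 4000) ≈ 0.017718 m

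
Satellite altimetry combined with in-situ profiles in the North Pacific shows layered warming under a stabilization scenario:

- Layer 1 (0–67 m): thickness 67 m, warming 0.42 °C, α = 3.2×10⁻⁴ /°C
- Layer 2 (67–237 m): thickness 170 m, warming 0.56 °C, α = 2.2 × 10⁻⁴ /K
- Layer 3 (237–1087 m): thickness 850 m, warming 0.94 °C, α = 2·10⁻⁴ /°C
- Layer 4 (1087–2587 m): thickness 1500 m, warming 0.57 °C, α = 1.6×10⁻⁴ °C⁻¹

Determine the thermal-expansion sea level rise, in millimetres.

Layer 1: 67 × 0.42 × 3.2×10⁻⁴ = 0.0090048 m
Layer 2: 170 × 0.56 × 2.2×10⁻⁴ = 0.020944 m
Layer 3: 0.94 × 2×10⁻⁴ × 850 = 0.15980 m
1087–2587 m: 1.6×10⁻⁴ × 1500 × 0.57 = 0.13680 m
Δh = 0.0090048 + 0.020944 + 0.15980 + 0.13680 = 0.3265488 m ≈ 330 mm

Δh ≈ 330 mm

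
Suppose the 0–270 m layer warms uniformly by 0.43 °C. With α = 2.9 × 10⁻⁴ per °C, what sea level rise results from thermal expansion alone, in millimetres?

33.7 mm

Δh = αΔT·H = 2.9×10⁻⁴ × 0.43 × 270 = 0.033669 m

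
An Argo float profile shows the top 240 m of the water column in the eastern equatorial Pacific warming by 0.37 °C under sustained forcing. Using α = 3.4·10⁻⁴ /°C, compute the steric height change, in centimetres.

Δh = αΔT·H = 3.4×10⁻⁴ × 0.37 × 240 = 0.030192 m

3.02 cm of thermosteric rise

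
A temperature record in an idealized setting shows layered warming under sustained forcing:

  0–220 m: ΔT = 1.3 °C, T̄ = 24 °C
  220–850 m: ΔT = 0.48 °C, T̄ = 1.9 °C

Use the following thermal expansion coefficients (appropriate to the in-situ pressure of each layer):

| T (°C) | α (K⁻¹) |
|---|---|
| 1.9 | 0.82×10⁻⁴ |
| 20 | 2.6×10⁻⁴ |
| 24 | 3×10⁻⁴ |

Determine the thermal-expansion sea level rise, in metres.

Δh ≈ 0.111 m

Layer 1 at 24 °C → α = 3×10⁻⁴ K⁻¹
Layer 2 at 1.9 °C → α = 0.82×10⁻⁴ K⁻¹
1.3 × 220 × 3×10⁻⁴ = 0.08580 m
630 × 0.48 × 0.82×10⁻⁴ = 0.0247968 m
Δh = 0.08580 + 0.0247968 = 0.1105968 m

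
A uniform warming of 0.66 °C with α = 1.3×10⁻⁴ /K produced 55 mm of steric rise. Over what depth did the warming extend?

H = Δh/(αΔT) = 0.055 / (1.3×10⁻⁴ × 0.66) ≈ 641.0 m

H ≈ 640 m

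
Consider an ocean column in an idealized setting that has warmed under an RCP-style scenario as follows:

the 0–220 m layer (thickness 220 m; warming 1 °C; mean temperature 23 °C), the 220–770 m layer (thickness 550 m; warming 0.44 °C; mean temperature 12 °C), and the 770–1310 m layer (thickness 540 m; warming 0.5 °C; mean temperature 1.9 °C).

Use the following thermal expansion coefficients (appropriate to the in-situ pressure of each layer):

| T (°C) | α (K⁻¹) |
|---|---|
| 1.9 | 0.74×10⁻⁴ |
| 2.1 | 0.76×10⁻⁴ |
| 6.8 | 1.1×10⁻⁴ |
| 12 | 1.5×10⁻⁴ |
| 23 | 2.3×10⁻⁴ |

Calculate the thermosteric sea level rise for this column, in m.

Layer 1 at 23 °C → α = 2.3×10⁻⁴ K⁻¹
Layer 2 at 12 °C → α = 1.5×10⁻⁴ K⁻¹
Layer 3 at 1.9 °C → α = 0.74×10⁻⁴ K⁻¹
1 × 220 × 2.3×10⁻⁴ = 0.05060 m
0.44 × 550 × 1.5×10⁻⁴ = 0.03630 m
Layer 3: 0.74×10⁻⁴ × 540 × 0.5 = 0.01998 m
Δh = 0.05060 + 0.03630 + 0.01998 = 0.10688 m

Δh ≈ 0.107 m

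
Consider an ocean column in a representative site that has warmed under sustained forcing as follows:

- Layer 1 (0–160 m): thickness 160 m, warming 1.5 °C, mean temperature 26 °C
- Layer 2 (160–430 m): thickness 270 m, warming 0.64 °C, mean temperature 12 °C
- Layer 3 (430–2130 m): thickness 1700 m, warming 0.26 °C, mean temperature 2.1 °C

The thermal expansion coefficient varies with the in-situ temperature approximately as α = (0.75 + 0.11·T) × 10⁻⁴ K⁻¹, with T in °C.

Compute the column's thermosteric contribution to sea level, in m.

0.166 m

Layer 1: α = (0.75 + 0.11×26)×10⁻⁴ = 3.61×10⁻⁴ K⁻¹
Layer 2: α = (0.75 + 0.11×12)×10⁻⁴ = 2.07×10⁻⁴ K⁻¹
Layer 3: α = (0.75 + 0.11×2.1)×10⁻⁴ = 0.981×10⁻⁴ K⁻¹
Layer 1: 1.5 × 3.61×10⁻⁴ × 160 = 0.08664 m
2.07×10⁻⁴ × 270 × 0.64 = 0.0357696 m
430–2130 m: 0.981×10⁻⁴ × 1700 × 0.26 = 0.0433602 m
Δh = 0.08664 + 0.0357696 + 0.0433602 = 0.1657698 m ≈ 0.166 m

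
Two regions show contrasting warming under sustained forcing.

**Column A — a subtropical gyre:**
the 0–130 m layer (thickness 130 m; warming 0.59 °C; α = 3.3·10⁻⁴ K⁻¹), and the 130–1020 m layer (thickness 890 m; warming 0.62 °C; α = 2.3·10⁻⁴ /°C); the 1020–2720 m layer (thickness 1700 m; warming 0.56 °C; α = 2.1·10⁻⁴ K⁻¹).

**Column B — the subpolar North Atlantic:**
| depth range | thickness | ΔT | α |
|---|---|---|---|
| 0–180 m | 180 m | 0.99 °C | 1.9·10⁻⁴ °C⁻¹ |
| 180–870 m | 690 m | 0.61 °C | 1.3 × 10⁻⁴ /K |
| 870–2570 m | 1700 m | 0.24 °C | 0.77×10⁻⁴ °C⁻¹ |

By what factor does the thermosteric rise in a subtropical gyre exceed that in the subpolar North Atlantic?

a factor of 2.9

A Layer 1: 0.59 × 3.3×10⁻⁴ × 130 = 0.025311 m
A Layer 2: 2.3×10⁻⁴ × 890 × 0.62 = 0.126914 m
A Layer 3: 1700 × 0.56 × 2.1×10⁻⁴ = 0.19992 m
A total: 0.352145 m
B Layer 1: 0.99 × 180 × 1.9×10⁻⁴ = 0.033858 m
B 180–870 m: 1.3×10⁻⁴ × 690 × 0.61 = 0.054717 m
B 1700 × 0.77×10⁻⁴ × 0.24 = 0.031416 m
B total: 0.119991 m
Ratio: 0.352145 / 0.119991 ≈ 2.935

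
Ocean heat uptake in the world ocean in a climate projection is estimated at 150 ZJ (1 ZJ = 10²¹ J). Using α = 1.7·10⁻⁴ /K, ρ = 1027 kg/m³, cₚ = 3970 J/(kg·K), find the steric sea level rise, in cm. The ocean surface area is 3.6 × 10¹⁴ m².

1.7 cm of thermosteric rise

Per unit area: Q = 150×10²¹ / (3.6×10¹⁴) ≈ 4.167×10⁸ J/m²
Δh = αQ/(ρcₚ) = 1.7×10⁻⁴ × 4.167×10⁸ / (1027 × 3970) ≈ 0.017374 m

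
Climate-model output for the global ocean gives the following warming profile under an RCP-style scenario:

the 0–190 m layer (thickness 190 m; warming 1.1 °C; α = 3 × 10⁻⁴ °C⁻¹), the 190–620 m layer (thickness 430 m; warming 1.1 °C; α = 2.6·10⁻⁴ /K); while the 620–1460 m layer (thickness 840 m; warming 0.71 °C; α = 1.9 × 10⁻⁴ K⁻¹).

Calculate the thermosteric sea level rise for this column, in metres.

about 0.299 m

Layer 1: 190 × 1.1 × 3×10⁻⁴ = 0.06270 m
Layer 2: 1.1 × 2.6×10⁻⁴ × 430 = 0.12298 m
620–1460 m: 0.71 × 840 × 1.9×10⁻⁴ = 0.113316 m
Δh = 0.06270 + 0.12298 + 0.113316 = 0.298996 m ≈ 0.299 m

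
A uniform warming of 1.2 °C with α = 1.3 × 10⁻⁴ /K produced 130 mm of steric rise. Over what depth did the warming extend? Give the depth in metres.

H ≈ 833 m

H = Δh/(αΔT) = 0.13 / (1.3×10⁻⁴ × 1.2) ≈ 833.3 m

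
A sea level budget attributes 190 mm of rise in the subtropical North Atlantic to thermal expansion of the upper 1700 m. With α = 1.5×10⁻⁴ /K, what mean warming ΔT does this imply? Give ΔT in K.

ΔT = Δh/(αH) = 0.19 / (1.5×10⁻⁴ × 1700) ≈ 0.7451 K

0.75 K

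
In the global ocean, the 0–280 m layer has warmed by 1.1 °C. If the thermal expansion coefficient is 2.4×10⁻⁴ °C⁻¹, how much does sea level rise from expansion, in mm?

Δh = αΔT·H = 2.4×10⁻⁴ × 1.1 × 280 = 0.07392 m

Δh ≈ 73.9 mm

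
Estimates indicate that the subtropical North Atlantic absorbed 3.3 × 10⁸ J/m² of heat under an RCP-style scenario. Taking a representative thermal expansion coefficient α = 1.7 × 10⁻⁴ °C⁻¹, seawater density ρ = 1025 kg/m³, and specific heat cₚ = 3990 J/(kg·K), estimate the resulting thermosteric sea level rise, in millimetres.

14 mm

Δh = αQ/(ρcₚ) = 1.7×10⁻⁴ × 3.3×10⁸ / (1025 × 3990) ≈ 0.013717 m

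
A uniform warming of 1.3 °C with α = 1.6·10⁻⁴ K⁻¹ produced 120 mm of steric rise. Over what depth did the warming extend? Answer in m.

H = Δh/(αΔT) = 0.12 / (1.6×10⁻⁴ × 1.3) ≈ 576.9 m

577 m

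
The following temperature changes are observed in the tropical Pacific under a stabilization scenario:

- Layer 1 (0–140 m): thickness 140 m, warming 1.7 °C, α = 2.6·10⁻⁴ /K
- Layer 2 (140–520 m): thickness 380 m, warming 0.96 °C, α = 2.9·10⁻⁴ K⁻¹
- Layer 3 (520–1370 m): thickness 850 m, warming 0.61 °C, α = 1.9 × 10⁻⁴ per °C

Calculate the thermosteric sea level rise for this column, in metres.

Δh = 0.27 m

Layer 1: 140 × 1.7 × 2.6×10⁻⁴ = 0.06188 m
Layer 2: 0.96 × 2.9×10⁻⁴ × 380 = 0.105792 m
1.9×10⁻⁴ × 850 × 0.61 = 0.098515 m
Δh = 0.06188 + 0.105792 + 0.098515 = 0.266187 m ≈ 0.27 m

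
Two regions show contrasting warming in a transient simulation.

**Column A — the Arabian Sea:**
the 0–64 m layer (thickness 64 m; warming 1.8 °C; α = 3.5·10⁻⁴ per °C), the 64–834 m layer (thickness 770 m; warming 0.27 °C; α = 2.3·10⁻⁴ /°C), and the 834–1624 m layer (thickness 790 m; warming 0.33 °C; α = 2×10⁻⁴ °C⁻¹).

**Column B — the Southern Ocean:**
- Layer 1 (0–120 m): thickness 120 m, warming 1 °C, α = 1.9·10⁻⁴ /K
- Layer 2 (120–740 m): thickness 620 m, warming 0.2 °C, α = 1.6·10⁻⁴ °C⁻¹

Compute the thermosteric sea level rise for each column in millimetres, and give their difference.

A: 140 mm; B: 42.6 mm; difference 97.6 mm

A 0–64 m: 1.8 × 3.5×10⁻⁴ × 64 = 0.04032 m
A 770 × 0.27 × 2.3×10⁻⁴ = 0.047817 m
A Layer 3: 2×10⁻⁴ × 0.33 × 790 = 0.05214 m
A total: 0.140277 m
B 0–120 m: 1 × 1.9×10⁻⁴ × 120 = 0.02280 m
B 0.2 × 1.6×10⁻⁴ × 620 = 0.01984 m
B total: 0.04264 m
Difference: 0.140277 − 0.04264 = 0.097637 m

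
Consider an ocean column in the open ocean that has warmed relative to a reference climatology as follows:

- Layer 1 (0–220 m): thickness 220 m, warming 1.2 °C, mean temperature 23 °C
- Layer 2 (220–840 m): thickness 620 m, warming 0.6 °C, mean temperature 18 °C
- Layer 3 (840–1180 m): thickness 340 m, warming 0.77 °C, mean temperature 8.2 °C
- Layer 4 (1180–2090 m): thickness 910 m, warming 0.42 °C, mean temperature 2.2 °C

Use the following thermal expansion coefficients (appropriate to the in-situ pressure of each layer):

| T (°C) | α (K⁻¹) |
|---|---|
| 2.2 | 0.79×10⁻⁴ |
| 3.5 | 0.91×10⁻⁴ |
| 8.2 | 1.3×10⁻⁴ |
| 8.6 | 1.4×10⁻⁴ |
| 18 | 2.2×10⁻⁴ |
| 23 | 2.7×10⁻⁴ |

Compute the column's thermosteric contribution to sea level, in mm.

217 mm of thermosteric rise

Layer 1 at 23 °C → α = 2.7×10⁻⁴ K⁻¹
Layer 2 at 18 °C → α = 2.2×10⁻⁴ K⁻¹
Layer 3 at 8.2 °C → α = 1.3×10⁻⁴ K⁻¹
Layer 4 at 2.2 °C → α = 0.79×10⁻⁴ K⁻¹
Layer 1: 1.2 × 220 × 2.7×10⁻⁴ = 0.07128 m
2.2×10⁻⁴ × 0.6 × 620 = 0.08184 m
Layer 3: 0.77 × 340 × 1.3×10⁻⁴ = 0.034034 m
Layer 4: 0.79×10⁻⁴ × 0.42 × 910 = 0.0301938 m
Δh = 0.07128 + 0.08184 + 0.034034 + 0.0301938 = 0.2173478 m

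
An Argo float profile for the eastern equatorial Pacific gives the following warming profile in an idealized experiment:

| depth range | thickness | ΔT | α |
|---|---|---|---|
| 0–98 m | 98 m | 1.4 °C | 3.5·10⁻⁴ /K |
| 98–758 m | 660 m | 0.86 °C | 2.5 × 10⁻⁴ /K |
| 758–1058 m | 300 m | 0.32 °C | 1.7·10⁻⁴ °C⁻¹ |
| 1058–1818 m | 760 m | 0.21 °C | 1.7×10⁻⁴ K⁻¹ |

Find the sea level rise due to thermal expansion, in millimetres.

Δh = 233 mm

Layer 1: 1.4 × 98 × 3.5×10⁻⁴ = 0.04802 m
Layer 2: 0.86 × 2.5×10⁻⁴ × 660 = 0.14190 m
758–1058 m: 0.32 × 300 × 1.7×10⁻⁴ = 0.01632 m
760 × 1.7×10⁻⁴ × 0.21 = 0.027132 m
Δh = 0.04802 + 0.14190 + 0.01632 + 0.027132 = 0.233372 m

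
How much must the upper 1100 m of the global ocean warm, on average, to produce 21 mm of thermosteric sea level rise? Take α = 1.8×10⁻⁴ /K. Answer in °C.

ΔT = Δh/(αH) = 0.021 / (1.8×10⁻⁴ × 1100) ≈ 0.1061 °C

0.106 °C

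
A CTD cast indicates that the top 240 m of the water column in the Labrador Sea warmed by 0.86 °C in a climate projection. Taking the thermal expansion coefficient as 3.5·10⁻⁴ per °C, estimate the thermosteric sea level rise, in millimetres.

Δh = αΔT·H = 3.5×10⁻⁴ × 0.86 × 240 = 0.07224 m

Δh ≈ 72 mm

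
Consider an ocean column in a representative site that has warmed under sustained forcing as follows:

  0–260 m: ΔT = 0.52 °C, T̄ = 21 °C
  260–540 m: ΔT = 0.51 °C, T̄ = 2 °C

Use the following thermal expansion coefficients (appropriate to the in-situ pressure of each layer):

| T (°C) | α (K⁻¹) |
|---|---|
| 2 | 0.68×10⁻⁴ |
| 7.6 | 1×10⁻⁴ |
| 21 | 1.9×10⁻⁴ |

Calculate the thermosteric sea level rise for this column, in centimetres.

Layer 1 at 21 °C → α = 1.9×10⁻⁴ K⁻¹
Layer 2 at 2 °C → α = 0.68×10⁻⁴ K⁻¹
Layer 1: 260 × 0.52 × 1.9×10⁻⁴ = 0.025688 m
260–540 m: 280 × 0.51 × 0.68×10⁻⁴ = 0.0097104 m
Δh = 0.025688 + 0.0097104 = 0.0353984 m ≈ 3.54 cm

3.54 cm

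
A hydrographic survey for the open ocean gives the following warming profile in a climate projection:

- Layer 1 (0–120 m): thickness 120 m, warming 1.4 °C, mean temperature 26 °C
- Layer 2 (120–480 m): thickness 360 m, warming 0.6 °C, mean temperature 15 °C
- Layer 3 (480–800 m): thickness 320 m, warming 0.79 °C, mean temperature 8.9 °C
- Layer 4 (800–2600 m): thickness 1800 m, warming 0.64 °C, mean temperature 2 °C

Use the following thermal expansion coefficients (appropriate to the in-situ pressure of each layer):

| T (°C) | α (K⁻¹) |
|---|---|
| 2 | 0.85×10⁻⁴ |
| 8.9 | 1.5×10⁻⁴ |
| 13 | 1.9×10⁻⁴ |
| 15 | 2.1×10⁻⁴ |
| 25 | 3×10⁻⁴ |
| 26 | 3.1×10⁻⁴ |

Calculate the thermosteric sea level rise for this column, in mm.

Layer 1 at 26 °C → α = 3.1×10⁻⁴ K⁻¹
Layer 2 at 15 °C → α = 2.1×10⁻⁴ K⁻¹
Layer 3 at 8.9 °C → α = 1.5×10⁻⁴ K⁻¹
Layer 4 at 2 °C → α = 0.85×10⁻⁴ K⁻¹
0–120 m: 120 × 3.1×10⁻⁴ × 1.4 = 0.05208 m
0.6 × 360 × 2.1×10⁻⁴ = 0.04536 m
1.5×10⁻⁴ × 0.79 × 320 = 0.03792 m
800–2600 m: 0.85×10⁻⁴ × 0.64 × 1800 = 0.09792 m
Δh = 0.05208 + 0.04536 + 0.03792 + 0.09792 = 0.23328 m

about 233 mm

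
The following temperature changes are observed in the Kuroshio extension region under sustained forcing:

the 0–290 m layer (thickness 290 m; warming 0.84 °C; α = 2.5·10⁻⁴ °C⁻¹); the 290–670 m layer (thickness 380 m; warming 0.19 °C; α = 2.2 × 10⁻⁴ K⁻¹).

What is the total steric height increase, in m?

0.84 × 290 × 2.5×10⁻⁴ = 0.06090 m
Layer 2: 380 × 2.2×10⁻⁴ × 0.19 = 0.015884 m
Δh = 0.06090 + 0.015884 = 0.076784 m

Δh = 0.0768 m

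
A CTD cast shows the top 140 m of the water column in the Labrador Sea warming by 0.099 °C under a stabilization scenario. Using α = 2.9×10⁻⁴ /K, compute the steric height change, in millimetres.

Δh ≈ 4.0 mm

Δh = αΔT·H = 2.9×10⁻⁴ × 0.099 × 140 = 0.0040194 m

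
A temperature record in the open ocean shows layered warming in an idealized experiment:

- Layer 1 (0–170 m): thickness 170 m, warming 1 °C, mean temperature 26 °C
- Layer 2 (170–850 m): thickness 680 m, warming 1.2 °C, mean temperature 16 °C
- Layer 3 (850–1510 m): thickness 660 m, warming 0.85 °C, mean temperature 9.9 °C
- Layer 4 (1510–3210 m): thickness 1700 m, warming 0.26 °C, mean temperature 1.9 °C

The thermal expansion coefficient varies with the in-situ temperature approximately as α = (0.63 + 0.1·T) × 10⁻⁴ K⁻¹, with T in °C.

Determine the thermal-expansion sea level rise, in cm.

Layer 1: α = (0.63 + 0.1×26)×10⁻⁴ = 3.23×10⁻⁴ K⁻¹
Layer 2: α = (0.63 + 0.1×16)×10⁻⁴ = 2.23×10⁻⁴ K⁻¹
Layer 3: α = (0.63 + 0.1×9.9)×10⁻⁴ = 1.62×10⁻⁴ K⁻¹
Layer 4: α = (0.63 + 0.1×1.9)×10⁻⁴ = 0.82×10⁻⁴ K⁻¹
0–170 m: 170 × 3.23×10⁻⁴ × 1 = 0.05491 m
2.23×10⁻⁴ × 1.2 × 680 = 0.181968 m
Layer 3: 1.62×10⁻⁴ × 660 × 0.85 = 0.090882 m
1510–3210 m: 0.82×10⁻⁴ × 0.26 × 1700 = 0.036244 m
Δh = 0.05491 + 0.181968 + 0.090882 + 0.036244 = 0.364004 m

36 cm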